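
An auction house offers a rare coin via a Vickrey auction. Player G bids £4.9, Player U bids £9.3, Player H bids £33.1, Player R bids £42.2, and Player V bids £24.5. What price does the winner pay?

Price paid: £33.1.

Bids in descending order: Player R £42.2; Player H £33.1; Player V £24.5; Player U £9.3; Player G £4.9.
Player R has the highest bid, so Player R wins.
The second-highest bid is £33.1, so that is what Player R pays.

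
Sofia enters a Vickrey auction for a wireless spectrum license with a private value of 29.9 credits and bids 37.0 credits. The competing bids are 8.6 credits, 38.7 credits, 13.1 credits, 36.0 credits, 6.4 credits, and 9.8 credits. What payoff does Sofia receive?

0.0 credits

Highest competing bid: 38.7 credits.
Sofia's bid 37.0 credits is not the highest, so Sofia loses, pays nothing, and earns zero payoff.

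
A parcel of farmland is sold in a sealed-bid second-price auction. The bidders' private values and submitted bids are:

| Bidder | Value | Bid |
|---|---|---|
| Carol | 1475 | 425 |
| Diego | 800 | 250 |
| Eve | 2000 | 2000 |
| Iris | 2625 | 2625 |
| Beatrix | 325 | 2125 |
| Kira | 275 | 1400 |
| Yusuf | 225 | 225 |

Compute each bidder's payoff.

Payoffs: Carol 0, Diego 0, Eve 0, Iris 500, Beatrix 0, Kira 0, Yusuf 0.

Ranking the bids: Iris 2625; Beatrix 2125; Eve 2000; Kira 1400; Carol 425; Diego 250; Yusuf 225.
Iris has the top bid and wins; the price is the second-highest bid, 2125.
Iris's payoff = 2625 − 2125 = 500. All other bidders lose, so their payoff is 0.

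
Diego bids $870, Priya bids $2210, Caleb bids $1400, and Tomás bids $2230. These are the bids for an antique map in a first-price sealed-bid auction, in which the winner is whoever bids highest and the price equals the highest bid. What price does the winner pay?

Sorted high to low: Tomás $2230 > Priya $2210 > Caleb $1400 > Diego $870.
Tomás is the highest bidder, so Tomás wins.
Under the first-price rule, the price is the highest bid: $2230.

The winner pays $2230.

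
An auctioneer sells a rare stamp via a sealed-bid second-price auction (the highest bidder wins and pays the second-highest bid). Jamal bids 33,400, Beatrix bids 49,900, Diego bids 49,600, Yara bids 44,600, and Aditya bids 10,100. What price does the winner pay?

The winner pays 49,600.

Ordered from highest: Beatrix 49,900, then Diego 49,600, then Yara 44,600, then Jamal 33,400, then Aditya 10,100.
Beatrix is the highest bidder, so Beatrix wins.
Under the second-price rule, the price is the second-highest bid: 49,600.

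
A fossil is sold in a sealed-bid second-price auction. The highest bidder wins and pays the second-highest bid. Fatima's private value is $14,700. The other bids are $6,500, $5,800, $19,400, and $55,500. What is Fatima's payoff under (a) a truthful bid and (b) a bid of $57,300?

The highest competing bid is $55,500.
Bidding truthfully at $14,700: the top bid is $55,500 (a rival), so Fatima loses. Payoff = $0.
Bidding $57,300: Fatima has the top bid, wins, and pays the second-highest bid $55,500. Payoff = $14,700 − $55,500 = -$40,800.

Truthful: $0; alternative: -$40,800.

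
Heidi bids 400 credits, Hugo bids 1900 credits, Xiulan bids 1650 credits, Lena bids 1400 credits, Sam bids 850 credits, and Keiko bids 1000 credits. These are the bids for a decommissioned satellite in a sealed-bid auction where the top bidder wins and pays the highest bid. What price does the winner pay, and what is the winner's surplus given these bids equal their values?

Price 1900 credits; surplus 0 credits.

Sorted high to low: Hugo 1900 credits; Xiulan 1650 credits; Lena 1400 credits; Keiko 1000 credits; Sam 850 credits; Heidi 400 credits.
Hugo is the highest bidder, so Hugo wins.
Under the first-price rule, the price is the highest bid: 1900 credits.
Surplus = 1900 credits − 1900 credits = 0 credits.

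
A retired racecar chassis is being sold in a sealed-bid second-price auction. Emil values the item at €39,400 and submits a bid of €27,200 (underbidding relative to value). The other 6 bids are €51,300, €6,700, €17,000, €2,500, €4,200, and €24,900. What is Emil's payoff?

Payoff = €0.

Highest competing bid: €51,300.
Emil's bid €27,200 is not the highest, so Emil loses, pays nothing, and earns zero payoff.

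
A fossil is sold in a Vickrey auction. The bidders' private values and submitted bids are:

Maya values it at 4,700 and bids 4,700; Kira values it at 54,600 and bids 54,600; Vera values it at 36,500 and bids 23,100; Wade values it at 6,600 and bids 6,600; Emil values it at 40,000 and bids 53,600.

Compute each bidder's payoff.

Maya 0, Kira 1,000, Vera 0, Wade 0, Emil 0.

Sorted high to low: Kira 54,600, then Emil 53,600, then Vera 23,100, then Wade 6,600, then Maya 4,700.
Kira has the top bid and wins; the price is the second-highest bid, 53,600.
Kira's payoff = 54,600 − 53,600 = 1,000. All other bidders lose, so their payoff is 0.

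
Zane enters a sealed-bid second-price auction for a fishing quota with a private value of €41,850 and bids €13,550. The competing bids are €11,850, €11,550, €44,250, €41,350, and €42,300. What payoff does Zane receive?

Highest competing bid: €44,250.
Zane's bid €13,550 is not the highest, so Zane loses, pays nothing, and earns zero payoff.

€0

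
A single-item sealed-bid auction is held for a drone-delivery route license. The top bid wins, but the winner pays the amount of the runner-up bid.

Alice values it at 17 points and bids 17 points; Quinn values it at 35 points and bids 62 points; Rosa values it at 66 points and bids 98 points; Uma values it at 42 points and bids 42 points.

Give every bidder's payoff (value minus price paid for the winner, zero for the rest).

Alice 0 points, Quinn 0 points, Rosa 4 points, Uma 0 points.

Ordered from highest: Rosa 98 points, then Quinn 62 points, then Uma 42 points, then Alice 17 points.
Rosa has the top bid and wins; the price is the second-highest bid, 62 points.
Rosa's payoff = 66 points − 62 points = 4 points. All other bidders lose, so their payoff is 0.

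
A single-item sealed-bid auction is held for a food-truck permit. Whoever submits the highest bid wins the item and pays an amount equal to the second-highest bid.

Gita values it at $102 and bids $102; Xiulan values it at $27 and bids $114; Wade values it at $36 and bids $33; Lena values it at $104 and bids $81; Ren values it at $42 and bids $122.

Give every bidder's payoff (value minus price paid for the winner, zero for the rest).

Gita $0, Xiulan $0, Wade $0, Lena $0, Ren -$72.

Ranking the bids: Ren $122; Xiulan $114; Gita $102; Lena $81; Wade $33.
Ren has the top bid and wins; the price is the second-highest bid, $114.
Ren's payoff = $42 − $114 = -$72. All other bidders lose, so their payoff is 0.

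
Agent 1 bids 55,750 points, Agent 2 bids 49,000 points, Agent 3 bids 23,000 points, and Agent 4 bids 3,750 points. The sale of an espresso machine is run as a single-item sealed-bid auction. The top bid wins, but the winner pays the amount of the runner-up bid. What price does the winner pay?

Price paid: 49,000 points.

Bids in descending order: Agent 1 55,750 points > Agent 2 49,000 points > Agent 3 23,000 points > Agent 4 3,750 points.
Agent 1 has the highest bid, so Agent 1 wins.
The second-highest bid is 49,000 points, so that is what Agent 1 pays.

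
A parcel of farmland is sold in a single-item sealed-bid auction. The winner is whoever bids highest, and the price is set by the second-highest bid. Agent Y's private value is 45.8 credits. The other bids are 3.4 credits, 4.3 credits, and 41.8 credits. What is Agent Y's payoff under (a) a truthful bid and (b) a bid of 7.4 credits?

The highest competing bid is 41.8 credits.
Bidding truthfully at 45.8 credits: Agent Y has the top bid, wins, and pays the second-highest bid 41.8 credits. Payoff = 45.8 credits − 41.8 credits = 4.0 credits.
Bidding 7.4 credits: the top bid is 41.8 credits (a rival), so Agent Y loses. Payoff = 0.0 credits.

Truthful: 4.0 credits; alternative: 0.0 credits.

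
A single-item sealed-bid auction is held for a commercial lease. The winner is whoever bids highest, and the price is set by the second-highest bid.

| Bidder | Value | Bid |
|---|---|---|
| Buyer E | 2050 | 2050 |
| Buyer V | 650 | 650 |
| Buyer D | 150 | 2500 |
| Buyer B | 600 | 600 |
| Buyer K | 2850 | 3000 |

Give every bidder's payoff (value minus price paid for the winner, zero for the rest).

Ranking the bids: Buyer K 3000, then Buyer D 2500, then Buyer E 2050, then Buyer V 650, then Buyer B 600.
Buyer K has the top bid and wins; the price is the second-highest bid, 2500.
Buyer K's payoff = 2850 − 2500 = 350. All other bidders lose, so their payoff is 0.

Payoffs: Buyer E 0, Buyer V 0, Buyer D 0, Buyer B 0, Buyer K 350.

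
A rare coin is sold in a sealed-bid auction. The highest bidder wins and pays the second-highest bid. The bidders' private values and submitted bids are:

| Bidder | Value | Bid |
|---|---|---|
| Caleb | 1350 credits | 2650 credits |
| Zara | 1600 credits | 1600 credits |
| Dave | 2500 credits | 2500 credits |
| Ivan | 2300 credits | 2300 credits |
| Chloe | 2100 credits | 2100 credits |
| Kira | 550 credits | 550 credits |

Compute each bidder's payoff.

Caleb -1150 credits, Zara 0 credits, Dave 0 credits, Ivan 0 credits, Chloe 0 credits, Kira 0 credits.

Bids in descending order: Caleb 2650 credits > Dave 2500 credits > Ivan 2300 credits > Chloe 2100 credits > Zara 1600 credits > Kira 550 credits.
Caleb has the top bid and wins; the price is the second-highest bid, 2500 credits.
Caleb's payoff = 1350 credits − 2500 credits = -1150 credits. All other bidders lose, so their payoff is 0.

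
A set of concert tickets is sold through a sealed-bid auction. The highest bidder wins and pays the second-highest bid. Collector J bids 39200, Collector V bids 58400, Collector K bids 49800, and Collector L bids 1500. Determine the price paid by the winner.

Price paid: 49800.

Ranking the bids: Collector V 58400; Collector K 49800; Collector J 39200; Collector L 1500.
Collector V has the highest bid, so Collector V wins.
The second-highest bid is 49800, so that is what Collector V pays.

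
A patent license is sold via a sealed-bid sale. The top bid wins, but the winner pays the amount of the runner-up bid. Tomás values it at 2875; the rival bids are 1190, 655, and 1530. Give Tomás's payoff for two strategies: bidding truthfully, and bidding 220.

Truthful: 1345; alternative: 0.

The highest competing bid is 1530.
Bidding truthfully at 2875: Tomás has the top bid, wins, and pays the second-highest bid 1530. Payoff = 2875 − 1530 = 1345.
Bidding 220: the top bid is 1530 (a rival), so Tomás loses. Payoff = 0.
This is the dominant-strategy logic: truthful bidding weakly beats any alternative.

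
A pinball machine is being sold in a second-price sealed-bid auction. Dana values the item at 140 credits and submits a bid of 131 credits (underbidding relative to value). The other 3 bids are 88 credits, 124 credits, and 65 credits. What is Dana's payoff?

Payoff = 16 credits.

Highest competing bid: 124 credits.
Dana's bid 131 credits is the highest overall, so Dana wins and pays the second-highest bid, 124 credits.
Payoff = value − price = 140 credits − 124 credits = 16 credits.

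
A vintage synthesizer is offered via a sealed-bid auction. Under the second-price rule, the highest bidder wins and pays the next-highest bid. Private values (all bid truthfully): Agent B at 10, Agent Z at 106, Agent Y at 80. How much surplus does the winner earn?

Winner's surplus: 26.

Bids in descending order: Agent Z 106, then Agent Y 80, then Agent B 10.
Agent Z wins with the top bid and pays the second-highest, 80.
Surplus = 106 − 80 = 26.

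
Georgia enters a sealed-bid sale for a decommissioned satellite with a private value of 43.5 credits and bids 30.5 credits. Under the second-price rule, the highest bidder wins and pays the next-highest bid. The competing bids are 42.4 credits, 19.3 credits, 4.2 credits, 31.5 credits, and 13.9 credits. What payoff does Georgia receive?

Highest competing bid: 42.4 credits.
Georgia's bid 30.5 credits is not the highest, so Georgia loses, pays nothing, and earns zero payoff.

Payoff = 0.0 credits.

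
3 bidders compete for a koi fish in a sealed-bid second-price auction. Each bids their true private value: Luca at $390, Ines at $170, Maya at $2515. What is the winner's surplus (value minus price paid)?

Ranking the bids: Maya $2515, then Luca $390, then Ines $170.
Maya wins with the top bid and pays the second-highest, $390.
Surplus = $2515 − $390 = $2125.

Winner's surplus: $2125.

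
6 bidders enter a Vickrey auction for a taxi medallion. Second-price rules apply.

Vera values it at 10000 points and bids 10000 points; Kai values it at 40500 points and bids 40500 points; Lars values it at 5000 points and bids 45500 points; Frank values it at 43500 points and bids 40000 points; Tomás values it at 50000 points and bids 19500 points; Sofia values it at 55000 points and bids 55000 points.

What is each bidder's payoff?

Payoffs: Vera 0 points, Kai 0 points, Lars 0 points, Frank 0 points, Tomás 0 points, Sofia 9500 points.

Bids in descending order: Sofia 55000 points, then Lars 45500 points, then Kai 40500 points, then Frank 40000 points, then Tomás 19500 points, then Vera 10000 points.
Sofia has the top bid and wins; the price is the second-highest bid, 45500 points.
Sofia's payoff = 55000 points − 45500 points = 9500 points. All other bidders lose, so their payoff is 0.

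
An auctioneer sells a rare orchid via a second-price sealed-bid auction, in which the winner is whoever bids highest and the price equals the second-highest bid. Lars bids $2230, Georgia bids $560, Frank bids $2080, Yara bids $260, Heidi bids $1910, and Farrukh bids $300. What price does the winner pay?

Ordered from highest: Lars $2230; Frank $2080; Heidi $1910; Georgia $560; Farrukh $300; Yara $260.
Lars is the highest bidder, so Lars wins.
Under the second-price rule, the price is the second-highest bid: $2080.

The winner pays $2080.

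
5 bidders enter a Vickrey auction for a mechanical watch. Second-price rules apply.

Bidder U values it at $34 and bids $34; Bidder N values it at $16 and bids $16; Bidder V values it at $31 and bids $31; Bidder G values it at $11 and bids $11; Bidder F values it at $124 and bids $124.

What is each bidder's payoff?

Payoffs: Bidder U $0, Bidder N $0, Bidder V $0, Bidder G $0, Bidder F $90.

Bids in descending order: Bidder F $124; Bidder U $34; Bidder V $31; Bidder N $16; Bidder G $11.
Bidder F has the top bid and wins; the price is the second-highest bid, $34.
Bidder F's payoff = $124 − $34 = $90. All other bidders lose, so their payoff is 0.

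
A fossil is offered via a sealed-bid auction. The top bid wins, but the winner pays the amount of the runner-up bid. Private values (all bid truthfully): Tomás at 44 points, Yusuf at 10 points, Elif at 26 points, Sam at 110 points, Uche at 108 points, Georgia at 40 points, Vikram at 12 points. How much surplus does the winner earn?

Bids in descending order: Sam 110 points, then Uche 108 points, then Tomás 44 points, then Georgia 40 points, then Elif 26 points, then Vikram 12 points, then Yusuf 10 points.
Sam wins with the top bid and pays the second-highest, 108 points.
Surplus = 110 points − 108 points = 2 points.

Winner's surplus: 2 points.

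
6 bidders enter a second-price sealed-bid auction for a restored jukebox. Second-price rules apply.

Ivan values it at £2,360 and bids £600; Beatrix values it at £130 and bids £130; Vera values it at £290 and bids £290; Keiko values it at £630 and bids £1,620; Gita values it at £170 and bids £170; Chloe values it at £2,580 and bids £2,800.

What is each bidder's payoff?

Payoffs: Ivan £0, Beatrix £0, Vera £0, Keiko £0, Gita £0, Chloe £960.

Ordered from highest: Chloe £2,800 > Keiko £1,620 > Ivan £600 > Vera £290 > Gita £170 > Beatrix £130.
Chloe has the top bid and wins; the price is the second-highest bid, £1,620.
Chloe's payoff = £2,580 − £1,620 = £960. All other bidders lose, so their payoff is 0.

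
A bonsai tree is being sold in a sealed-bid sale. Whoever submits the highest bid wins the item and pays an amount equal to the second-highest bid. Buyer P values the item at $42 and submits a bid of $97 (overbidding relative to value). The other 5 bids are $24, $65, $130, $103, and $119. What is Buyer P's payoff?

Payoff = $0.

Highest competing bid: $130.
Buyer P's bid $97 is not the highest, so Buyer P loses, pays nothing, and earns zero payoff.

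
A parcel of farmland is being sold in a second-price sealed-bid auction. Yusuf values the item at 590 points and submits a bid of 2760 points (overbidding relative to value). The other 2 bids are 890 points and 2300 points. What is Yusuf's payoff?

Highest competing bid: 2300 points.
Yusuf's bid 2760 points is the highest overall, so Yusuf wins and pays the second-highest bid, 2300 points.
Payoff = value − price = 590 points − 2300 points = -1710 points.
Overbidding won the item at a price above value — truthful bidding would have avoided this loss.

-1710 points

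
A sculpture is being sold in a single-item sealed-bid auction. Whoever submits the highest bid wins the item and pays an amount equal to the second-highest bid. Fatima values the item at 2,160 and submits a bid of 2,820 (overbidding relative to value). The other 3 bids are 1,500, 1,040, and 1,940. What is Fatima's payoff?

Highest competing bid: 1,940.
Fatima's bid 2,820 is the highest overall, so Fatima wins and pays the second-highest bid, 1,940.
Payoff = value − price = 2,160 − 1,940 = 220.

Payoff = 220.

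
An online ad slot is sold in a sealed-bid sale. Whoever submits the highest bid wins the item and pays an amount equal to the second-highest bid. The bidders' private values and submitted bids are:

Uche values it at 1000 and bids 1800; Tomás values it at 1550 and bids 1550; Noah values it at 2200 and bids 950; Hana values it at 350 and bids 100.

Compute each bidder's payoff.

Ranking the bids: Uche 1800, then Tomás 1550, then Noah 950, then Hana 100.
Uche has the top bid and wins; the price is the second-highest bid, 1550.
Uche's payoff = 1000 − 1550 = -550. All other bidders lose, so their payoff is 0.

Payoffs: Uche -550, Tomás 0, Noah 0, Hana 0.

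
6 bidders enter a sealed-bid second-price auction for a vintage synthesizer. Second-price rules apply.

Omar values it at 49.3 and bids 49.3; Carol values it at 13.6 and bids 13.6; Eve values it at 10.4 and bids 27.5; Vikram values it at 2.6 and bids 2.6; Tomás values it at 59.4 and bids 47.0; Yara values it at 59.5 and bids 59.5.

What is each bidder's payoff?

Omar 0.0, Carol 0.0, Eve 0.0, Vikram 0.0, Tomás 0.0, Yara 10.2.

Ranking the bids: Yara 59.5 > Omar 49.3 > Tomás 47.0 > Eve 27.5 > Carol 13.6 > Vikram 2.6.
Yara has the top bid and wins; the price is the second-highest bid, 49.3.
Yara's payoff = 59.5 − 49.3 = 10.2. All other bidders lose, so their payoff is 0.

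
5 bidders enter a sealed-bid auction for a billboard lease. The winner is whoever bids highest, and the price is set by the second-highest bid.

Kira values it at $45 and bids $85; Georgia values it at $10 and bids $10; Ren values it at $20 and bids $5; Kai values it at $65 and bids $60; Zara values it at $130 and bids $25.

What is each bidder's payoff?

Payoffs: Kira -$15, Georgia $0, Ren $0, Kai $0, Zara $0.

Ordered from highest: Kira $85, then Kai $60, then Zara $25, then Georgia $10, then Ren $5.
Kira has the top bid and wins; the price is the second-highest bid, $60.
Kira's payoff = $45 − $60 = -$15. All other bidders lose, so their payoff is 0.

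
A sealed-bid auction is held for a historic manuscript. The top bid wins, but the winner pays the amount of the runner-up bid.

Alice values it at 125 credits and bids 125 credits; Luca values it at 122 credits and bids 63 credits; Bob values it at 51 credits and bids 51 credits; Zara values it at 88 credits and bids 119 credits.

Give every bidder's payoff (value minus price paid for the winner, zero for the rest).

Payoffs: Alice 6 credits, Luca 0 credits, Bob 0 credits, Zara 0 credits.

Ranking the bids: Alice 125 credits > Zara 119 credits > Luca 63 credits > Bob 51 credits.
Alice has the top bid and wins; the price is the second-highest bid, 119 credits.
Alice's payoff = 125 credits − 119 credits = 6 credits. All other bidders lose, so their payoff is 0.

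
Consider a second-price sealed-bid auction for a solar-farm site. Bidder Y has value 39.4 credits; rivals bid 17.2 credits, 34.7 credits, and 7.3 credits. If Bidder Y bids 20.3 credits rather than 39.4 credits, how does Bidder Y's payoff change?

The highest competing bid is 34.7 credits.
Bidding truthfully at 39.4 credits: Bidder Y has the top bid, wins, and pays the second-highest bid 34.7 credits. Payoff = 39.4 credits − 34.7 credits = 4.7 credits.
Bidding 20.3 credits: the top bid is 34.7 credits (a rival), so Bidder Y loses. Payoff = 0.0 credits.
Change = 0.0 credits − 4.7 credits = -4.7 credits.
This is the dominant-strategy logic: truthful bidding weakly beats any alternative.

-4.7 credits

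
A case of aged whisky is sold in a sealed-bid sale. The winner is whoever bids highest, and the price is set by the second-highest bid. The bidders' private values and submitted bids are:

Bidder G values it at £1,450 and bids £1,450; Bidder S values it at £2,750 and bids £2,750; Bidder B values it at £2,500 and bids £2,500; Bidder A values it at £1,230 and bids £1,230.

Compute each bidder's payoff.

Payoffs: Bidder G £0, Bidder S £250, Bidder B £0, Bidder A £0.

Ranking the bids: Bidder S £2,750, then Bidder B £2,500, then Bidder G £1,450, then Bidder A £1,230.
Bidder S has the top bid and wins; the price is the second-highest bid, £2,500.
Bidder S's payoff = £2,750 − £2,500 = £250. All other bidders lose, so their payoff is 0.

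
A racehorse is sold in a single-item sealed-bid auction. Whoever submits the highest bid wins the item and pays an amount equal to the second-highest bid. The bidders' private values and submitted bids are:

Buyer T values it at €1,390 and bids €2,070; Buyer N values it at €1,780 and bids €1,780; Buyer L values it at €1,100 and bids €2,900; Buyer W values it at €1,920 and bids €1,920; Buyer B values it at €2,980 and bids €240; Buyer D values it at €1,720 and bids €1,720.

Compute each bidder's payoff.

Payoffs: Buyer T €0, Buyer N €0, Buyer L -€970, Buyer W €0, Buyer B €0, Buyer D €0.

Sorted high to low: Buyer L €2,900, then Buyer T €2,070, then Buyer W €1,920, then Buyer N €1,780, then Buyer D €1,720, then Buyer B €240.
Buyer L has the top bid and wins; the price is the second-highest bid, €2,070.
Buyer L's payoff = €1,100 − €2,070 = -€970. All other bidders lose, so their payoff is 0.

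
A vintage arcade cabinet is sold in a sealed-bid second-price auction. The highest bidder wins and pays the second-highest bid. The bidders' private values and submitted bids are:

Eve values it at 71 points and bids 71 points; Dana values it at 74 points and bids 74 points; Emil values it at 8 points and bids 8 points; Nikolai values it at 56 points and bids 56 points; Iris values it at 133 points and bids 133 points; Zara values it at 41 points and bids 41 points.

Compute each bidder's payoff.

Payoffs: Eve 0 points, Dana 0 points, Emil 0 points, Nikolai 0 points, Iris 59 points, Zara 0 points.

Ranking the bids: Iris 133 points, then Dana 74 points, then Eve 71 points, then Nikolai 56 points, then Zara 41 points, then Emil 8 points.
Iris has the top bid and wins; the price is the second-highest bid, 74 points.
Iris's payoff = 133 points − 74 points = 59 points. All other bidders lose, so their payoff is 0.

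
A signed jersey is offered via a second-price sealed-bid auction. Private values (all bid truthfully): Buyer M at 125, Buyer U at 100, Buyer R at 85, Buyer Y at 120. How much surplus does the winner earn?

Winner's surplus: 5.

Ordered from highest: Buyer M 125; Buyer Y 120; Buyer U 100; Buyer R 85.
Buyer M wins with the top bid and pays the second-highest, 120.
Surplus = 125 − 120 = 5.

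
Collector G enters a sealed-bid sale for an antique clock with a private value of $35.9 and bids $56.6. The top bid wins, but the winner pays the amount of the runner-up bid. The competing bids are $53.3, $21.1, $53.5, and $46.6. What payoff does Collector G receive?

Highest competing bid: $53.5.
Collector G's bid $56.6 is the highest overall, so Collector G wins and pays the second-highest bid, $53.5.
Payoff = value − price = $35.9 − $53.5 = -$17.6.
Overbidding won the item at a price above value — truthful bidding would have avoided this loss.

Collector G's payoff: -$17.6.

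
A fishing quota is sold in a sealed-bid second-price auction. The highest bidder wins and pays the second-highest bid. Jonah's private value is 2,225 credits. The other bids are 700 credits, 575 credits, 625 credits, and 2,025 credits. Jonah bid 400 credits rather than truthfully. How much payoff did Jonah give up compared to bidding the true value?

Payoff forgone: 200 credits.

The highest competing bid is 2,025 credits.
Bidding truthfully at 2,225 credits: Jonah has the top bid, wins, and pays the second-highest bid 2,025 credits. Payoff = 2,225 credits − 2,025 credits = 200 credits.
Bidding 400 credits: the top bid is 2,025 credits (a rival), so Jonah loses. Payoff = 0 credits.
Regret = truthful payoff − actual payoff = 200 credits − 0 credits = 200 credits.
Deviating from a truthful bid can only lose payoff in a second-price auction — never gain.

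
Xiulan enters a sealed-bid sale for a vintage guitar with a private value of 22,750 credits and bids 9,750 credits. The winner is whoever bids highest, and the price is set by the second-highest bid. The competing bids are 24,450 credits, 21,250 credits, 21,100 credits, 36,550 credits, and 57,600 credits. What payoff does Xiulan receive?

Highest competing bid: 57,600 credits.
Xiulan's bid 9,750 credits is not the highest, so Xiulan loses, pays nothing, and earns zero payoff.

0 credits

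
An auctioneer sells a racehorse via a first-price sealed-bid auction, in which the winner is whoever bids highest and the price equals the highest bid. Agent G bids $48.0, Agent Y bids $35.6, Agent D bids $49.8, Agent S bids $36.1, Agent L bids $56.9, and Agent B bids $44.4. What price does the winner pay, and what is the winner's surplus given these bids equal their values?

Bids in descending order: Agent L $56.9, then Agent D $49.8, then Agent G $48.0, then Agent B $44.4, then Agent S $36.1, then Agent Y $35.6.
Agent L is the highest bidder, so Agent L wins.
Under the first-price rule, the price is the highest bid: $56.9.
Surplus = $56.9 − $56.9 = $0.0.

Price $56.9; surplus $0.0.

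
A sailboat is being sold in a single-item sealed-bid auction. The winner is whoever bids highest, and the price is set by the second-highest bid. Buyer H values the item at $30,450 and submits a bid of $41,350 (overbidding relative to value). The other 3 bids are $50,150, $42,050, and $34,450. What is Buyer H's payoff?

$0

Highest competing bid: $50,150.
Buyer H's bid $41,350 is not the highest, so Buyer H loses, pays nothing, and earns zero payoff.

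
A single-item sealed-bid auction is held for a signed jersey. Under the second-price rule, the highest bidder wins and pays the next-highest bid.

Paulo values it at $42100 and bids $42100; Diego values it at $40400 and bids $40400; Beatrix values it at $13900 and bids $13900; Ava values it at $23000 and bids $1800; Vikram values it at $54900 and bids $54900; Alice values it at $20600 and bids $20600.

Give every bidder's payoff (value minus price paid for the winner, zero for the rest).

Payoffs: Paulo $0, Diego $0, Beatrix $0, Ava $0, Vikram $12800, Alice $0.

Ranking the bids: Vikram $54900, then Paulo $42100, then Diego $40400, then Alice $20600, then Beatrix $13900, then Ava $1800.
Vikram has the top bid and wins; the price is the second-highest bid, $42100.
Vikram's payoff = $54900 − $42100 = $12800. All other bidders lose, so their payoff is 0.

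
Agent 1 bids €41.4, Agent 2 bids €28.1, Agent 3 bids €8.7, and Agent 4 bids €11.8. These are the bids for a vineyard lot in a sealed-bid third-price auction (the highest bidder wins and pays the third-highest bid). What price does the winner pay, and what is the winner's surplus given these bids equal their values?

Ranking the bids: Agent 1 €41.4, then Agent 2 €28.1, then Agent 4 €11.8, then Agent 3 €8.7.
Agent 1 is the highest bidder, so Agent 1 wins.
Under the third-price rule, the price is the third-highest bid: €11.8.
Surplus = €41.4 − €11.8 = €29.6.

The winner pays €11.8 for a surplus of €29.6.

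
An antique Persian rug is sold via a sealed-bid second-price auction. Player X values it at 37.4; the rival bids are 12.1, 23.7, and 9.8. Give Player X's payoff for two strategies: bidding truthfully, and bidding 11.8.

The highest competing bid is 23.7.
Bidding truthfully at 37.4: Player X has the top bid, wins, and pays the second-highest bid 23.7. Payoff = 37.4 − 23.7 = 13.7.
Bidding 11.8: the top bid is 23.7 (a rival), so Player X loses. Payoff = 0.0.
Deviating from a truthful bid can only lose payoff in a second-price auction — never gain.

Truthful: 13.7; alternative: 0.0.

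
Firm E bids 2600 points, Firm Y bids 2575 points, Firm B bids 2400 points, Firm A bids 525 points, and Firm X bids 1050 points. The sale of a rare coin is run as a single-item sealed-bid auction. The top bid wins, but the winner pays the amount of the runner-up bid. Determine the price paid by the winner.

Ranking the bids: Firm E 2600 points, then Firm Y 2575 points, then Firm B 2400 points, then Firm X 1050 points, then Firm A 525 points.
Firm E has the highest bid, so Firm E wins.
The second-highest bid is 2575 points, so that is what Firm E pays.

2575 points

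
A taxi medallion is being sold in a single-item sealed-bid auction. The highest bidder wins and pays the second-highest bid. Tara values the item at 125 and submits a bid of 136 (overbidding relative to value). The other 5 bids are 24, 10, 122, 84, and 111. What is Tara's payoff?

Highest competing bid: 122.
Tara's bid 136 is the highest overall, so Tara wins and pays the second-highest bid, 122.
Payoff = value − price = 125 − 122 = 3.

Tara's payoff: 3.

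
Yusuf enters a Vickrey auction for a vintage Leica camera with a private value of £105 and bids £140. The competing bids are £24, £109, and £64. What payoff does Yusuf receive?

Payoff = -£4.

Highest competing bid: £109.
Yusuf's bid £140 is the highest overall, so Yusuf wins and pays the second-highest bid, £109.
Payoff = value − price = £105 − £109 = -£4.
Overbidding won the item at a price above value — truthful bidding would have avoided this loss.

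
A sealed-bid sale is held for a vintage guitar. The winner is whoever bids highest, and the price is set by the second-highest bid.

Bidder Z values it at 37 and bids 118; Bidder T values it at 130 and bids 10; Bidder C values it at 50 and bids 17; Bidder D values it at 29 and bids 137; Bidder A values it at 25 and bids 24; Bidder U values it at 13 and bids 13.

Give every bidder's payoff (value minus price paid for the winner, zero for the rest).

Ordered from highest: Bidder D 137, then Bidder Z 118, then Bidder A 24, then Bidder C 17, then Bidder U 13, then Bidder T 10.
Bidder D has the top bid and wins; the price is the second-highest bid, 118.
Bidder D's payoff = 29 − 118 = -89. All other bidders lose, so their payoff is 0.

Payoffs: Bidder Z 0, Bidder T 0, Bidder C 0, Bidder D -89, Bidder A 0, Bidder U 0.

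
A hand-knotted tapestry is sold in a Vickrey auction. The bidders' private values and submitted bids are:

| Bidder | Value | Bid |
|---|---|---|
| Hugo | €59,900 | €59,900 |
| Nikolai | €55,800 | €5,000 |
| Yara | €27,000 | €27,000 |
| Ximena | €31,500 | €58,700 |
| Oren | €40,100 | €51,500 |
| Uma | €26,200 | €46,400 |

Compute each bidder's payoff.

Bids in descending order: Hugo €59,900 > Ximena €58,700 > Oren €51,500 > Uma €46,400 > Yara €27,000 > Nikolai €5,000.
Hugo has the top bid and wins; the price is the second-highest bid, €58,700.
Hugo's payoff = €59,900 − €58,700 = €1,200. All other bidders lose, so their payoff is 0.

Hugo €1,200, Nikolai €0, Yara €0, Ximena €0, Oren €0, Uma €0.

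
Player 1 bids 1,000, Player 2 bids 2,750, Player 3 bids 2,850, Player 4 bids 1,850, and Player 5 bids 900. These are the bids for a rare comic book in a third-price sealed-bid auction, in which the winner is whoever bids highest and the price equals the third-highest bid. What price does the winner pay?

Price paid: 1,850.

Sorted high to low: Player 3 2,850; Player 2 2,750; Player 4 1,850; Player 1 1,000; Player 5 900.
Player 3 is the highest bidder, so Player 3 wins.
Under the third-price rule, the price is the third-highest bid: 1,850.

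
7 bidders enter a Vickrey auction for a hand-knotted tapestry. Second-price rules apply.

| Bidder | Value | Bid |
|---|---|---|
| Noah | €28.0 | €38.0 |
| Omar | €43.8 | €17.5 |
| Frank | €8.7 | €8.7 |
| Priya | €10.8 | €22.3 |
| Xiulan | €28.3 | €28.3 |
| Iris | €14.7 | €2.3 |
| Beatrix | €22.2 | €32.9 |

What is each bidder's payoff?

Ordered from highest: Noah €38.0 > Beatrix €32.9 > Xiulan €28.3 > Priya €22.3 > Omar €17.5 > Frank €8.7 > Iris €2.3.
Noah has the top bid and wins; the price is the second-highest bid, €32.9.
Noah's payoff = €28.0 − €32.9 = -€4.9. All other bidders lose, so their payoff is 0.

Payoffs: Noah -€4.9, Omar €0.0, Frank €0.0, Priya €0.0, Xiulan €0.0, Iris €0.0, Beatrix €0.0.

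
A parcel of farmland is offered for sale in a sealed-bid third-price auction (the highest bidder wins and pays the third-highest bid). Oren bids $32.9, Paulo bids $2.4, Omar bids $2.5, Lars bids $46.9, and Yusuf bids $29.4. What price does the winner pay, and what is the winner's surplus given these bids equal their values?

The winner pays $29.4 for a surplus of $17.5.

Ranking the bids: Lars $46.9; Oren $32.9; Yusuf $29.4; Omar $2.5; Paulo $2.4.
Lars is the highest bidder, so Lars wins.
Under the third-price rule, the price is the third-highest bid: $29.4.
Surplus = $46.9 − $29.4 = $17.5.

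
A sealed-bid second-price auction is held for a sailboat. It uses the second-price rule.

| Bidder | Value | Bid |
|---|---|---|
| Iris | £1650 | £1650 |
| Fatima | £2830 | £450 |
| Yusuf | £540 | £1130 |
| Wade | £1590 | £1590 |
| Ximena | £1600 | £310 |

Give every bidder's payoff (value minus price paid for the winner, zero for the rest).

Payoffs: Iris £60, Fatima £0, Yusuf £0, Wade £0, Ximena £0.

Ranking the bids: Iris £1650 > Wade £1590 > Yusuf £1130 > Fatima £450 > Ximena £310.
Iris has the top bid and wins; the price is the second-highest bid, £1590.
Iris's payoff = £1650 − £1590 = £60. All other bidders lose, so their payoff is 0.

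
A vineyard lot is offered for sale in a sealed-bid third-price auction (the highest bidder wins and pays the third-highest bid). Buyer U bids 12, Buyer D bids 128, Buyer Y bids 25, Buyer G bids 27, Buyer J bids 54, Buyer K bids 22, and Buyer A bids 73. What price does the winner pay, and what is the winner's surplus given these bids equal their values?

Price 54; surplus 74.

Bids in descending order: Buyer D 128 > Buyer A 73 > Buyer J 54 > Buyer G 27 > Buyer Y 25 > Buyer K 22 > Buyer U 12.
Buyer D is the highest bidder, so Buyer D wins.
Under the third-price rule, the price is the third-highest bid: 54.
Surplus = 128 − 54 = 74.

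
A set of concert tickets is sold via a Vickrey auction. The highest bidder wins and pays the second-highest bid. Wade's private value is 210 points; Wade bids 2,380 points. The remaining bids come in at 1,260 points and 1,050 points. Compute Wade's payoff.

Highest competing bid: 1,260 points.
Wade's bid 2,380 points is the highest overall, so Wade wins and pays the second-highest bid, 1,260 points.
Payoff = value − price = 210 points − 1,260 points = -1,050 points.
Overbidding won the item at a price above value — truthful bidding would have avoided this loss.

Wade's payoff: -1,050 points.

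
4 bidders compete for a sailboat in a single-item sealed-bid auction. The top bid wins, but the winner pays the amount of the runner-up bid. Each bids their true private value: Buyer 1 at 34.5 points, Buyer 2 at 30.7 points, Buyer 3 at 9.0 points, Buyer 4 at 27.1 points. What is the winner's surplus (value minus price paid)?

Ordered from highest: Buyer 1 34.5 points, then Buyer 2 30.7 points, then Buyer 4 27.1 points, then Buyer 3 9.0 points.
Buyer 1 wins with the top bid and pays the second-highest, 30.7 points.
Surplus = 34.5 points − 30.7 points = 3.8 points.

3.8 points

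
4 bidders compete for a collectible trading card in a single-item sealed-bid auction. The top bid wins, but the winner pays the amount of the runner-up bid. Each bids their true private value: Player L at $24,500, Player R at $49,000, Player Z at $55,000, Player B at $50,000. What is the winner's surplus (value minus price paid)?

$5,000

Ordered from highest: Player Z $55,000; Player B $50,000; Player R $49,000; Player L $24,500.
Player Z wins with the top bid and pays the second-highest, $50,000.
Surplus = $55,000 − $50,000 = $5,000.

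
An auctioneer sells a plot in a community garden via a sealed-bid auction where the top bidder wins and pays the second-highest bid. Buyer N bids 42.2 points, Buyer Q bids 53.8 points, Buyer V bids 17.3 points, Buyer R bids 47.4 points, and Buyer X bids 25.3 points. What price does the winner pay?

Sorted high to low: Buyer Q 53.8 points > Buyer R 47.4 points > Buyer N 42.2 points > Buyer X 25.3 points > Buyer V 17.3 points.
Buyer Q is the highest bidder, so Buyer Q wins.
Under the second-price rule, the price is the second-highest bid: 47.4 points.

47.4 points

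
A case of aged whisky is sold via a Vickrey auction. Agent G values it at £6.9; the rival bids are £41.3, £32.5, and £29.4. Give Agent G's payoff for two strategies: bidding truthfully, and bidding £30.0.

Truthful: £0.0; alternative: £0.0.

The highest competing bid is £41.3.
Bidding truthfully at £6.9: the top bid is £41.3 (a rival), so Agent G loses. Payoff = £0.0.
Bidding £30.0: the top bid is £41.3 (a rival), so Agent G loses. Payoff = £0.0.
The bid only affects whether you win, not the price — here both bids land on the same side of the top rival bid, so the deviation is payoff-neutral.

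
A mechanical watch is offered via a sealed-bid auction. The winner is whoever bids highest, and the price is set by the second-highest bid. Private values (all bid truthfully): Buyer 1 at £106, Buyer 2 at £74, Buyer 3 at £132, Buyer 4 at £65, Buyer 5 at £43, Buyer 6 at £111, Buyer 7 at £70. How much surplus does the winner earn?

Sorted high to low: Buyer 3 £132 > Buyer 6 £111 > Buyer 1 £106 > Buyer 2 £74 > Buyer 7 £70 > Buyer 4 £65 > Buyer 5 £43.
Buyer 3 wins with the top bid and pays the second-highest, £111.
Surplus = £132 − £111 = £21.

£21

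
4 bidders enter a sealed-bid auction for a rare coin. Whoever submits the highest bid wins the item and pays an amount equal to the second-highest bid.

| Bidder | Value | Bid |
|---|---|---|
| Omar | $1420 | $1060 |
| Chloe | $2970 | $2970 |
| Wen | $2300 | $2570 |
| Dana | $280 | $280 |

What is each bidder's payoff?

Ranking the bids: Chloe $2970, then Wen $2570, then Omar $1060, then Dana $280.
Chloe has the top bid and wins; the price is the second-highest bid, $2570.
Chloe's payoff = $2970 − $2570 = $400. All other bidders lose, so their payoff is 0.

Payoffs: Omar $0, Chloe $400, Wen $0, Dana $0.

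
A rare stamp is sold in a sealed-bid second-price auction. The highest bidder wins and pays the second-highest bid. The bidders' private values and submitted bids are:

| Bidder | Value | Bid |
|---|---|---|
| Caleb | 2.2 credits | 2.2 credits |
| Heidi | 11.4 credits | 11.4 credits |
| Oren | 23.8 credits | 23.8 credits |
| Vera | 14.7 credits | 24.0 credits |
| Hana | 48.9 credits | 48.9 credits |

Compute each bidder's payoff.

Bids in descending order: Hana 48.9 credits; Vera 24.0 credits; Oren 23.8 credits; Heidi 11.4 credits; Caleb 2.2 credits.
Hana has the top bid and wins; the price is the second-highest bid, 24.0 credits.
Hana's payoff = 48.9 credits − 24.0 credits = 24.9 credits. All other bidders lose, so their payoff is 0.

Caleb 0.0 credits, Heidi 0.0 credits, Oren 0.0 credits, Vera 0.0 credits, Hana 24.9 credits.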